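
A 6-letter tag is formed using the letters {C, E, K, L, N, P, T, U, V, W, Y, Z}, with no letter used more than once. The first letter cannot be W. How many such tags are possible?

The first letter has 12−1 = 11 choices (anything except W).
The remaining 5 letters are filled from the other 11 symbols without repetition: 11 × 10 × 9 × 8 × 7 = 55440.
Total: 11 × 55440 = 609840.

609840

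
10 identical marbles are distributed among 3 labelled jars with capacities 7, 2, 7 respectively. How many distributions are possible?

By stars and bars, unrestricted non-negative solutions to x_1+…+x_3 = 10 number C(10+2,2) = 66.
Subtract solutions that violate a single cap (substitute x_i' = x_i − (cap_i+1)): x_1 ≥ 8 gives C(4,2) = 6; x_2 ≥ 3 gives C(9,2) = 36; x_3 ≥ 8 gives C(4,2) = 6. Together 48.
No two caps can be exceeded simultaneously, so the pair terms are all 0.
By inclusion–exclusion the count is 66 − 48 + 0 = 18.

18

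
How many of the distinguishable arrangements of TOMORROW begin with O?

With the first slot taken by O, it remains to arrange the other 7 letters (TMORROW).
Those 7 letters have O appearing twice and R appearing twice, giving (7)!/(2!·2!) = 1260.

1260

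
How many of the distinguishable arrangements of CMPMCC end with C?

Fix C in the last position and arrange the remaining 5 letters.
Those 5 letters have C appearing twice and M appearing twice, giving (5)!/(2!·2!) = 30.

30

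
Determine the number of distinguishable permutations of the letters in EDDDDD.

EDDDDD has 6 letters with D appearing 5 times.
Dividing 6! = 720 by 5! = 120 for the repeated letters gives 6.

6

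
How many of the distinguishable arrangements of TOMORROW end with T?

420

Fix T in the last position and arrange the remaining 7 letters.
Those 7 letters have O appearing 3 times and R appearing twice, giving (7)!/(3!·2!) = 420.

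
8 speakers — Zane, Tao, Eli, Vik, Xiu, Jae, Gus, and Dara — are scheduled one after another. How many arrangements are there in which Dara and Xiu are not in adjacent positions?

30240

Of the 8! = 40320 arrangements, those with Dara and Xiu adjacent number 2 × 7! = 10080 (treat the pair as a block with 2 internal orders).
So 40320 − 10080 = 30240 arrangements keep them apart.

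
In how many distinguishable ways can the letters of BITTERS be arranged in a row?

2520

BITTERS has 7 letters with T appearing twice.
Dividing 7! = 5040 by 2! = 2 for the repeated letters gives 2520.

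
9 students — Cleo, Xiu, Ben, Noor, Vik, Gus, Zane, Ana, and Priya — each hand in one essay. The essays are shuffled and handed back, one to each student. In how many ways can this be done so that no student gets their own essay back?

Count assignments avoiding every fixed point. For any j of the 9 students fixed to their own essay, the other 9−j can be arranged in (9−j)! ways.
By inclusion–exclusion this is Σ_{j=0}^{9} (−1)^j C(9,j)·(9−j)!.
Computing: 362880 − 362880 + 181440 − 60480 + 15120 − 3024 + 504 − 72 + 9 − 1 = 133496.

133496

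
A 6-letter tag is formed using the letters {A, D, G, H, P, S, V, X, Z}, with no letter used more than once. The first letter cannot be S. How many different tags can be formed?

53760

The first letter has 9−1 = 8 choices (anything except S).
The remaining 5 letters are filled from the other 8 symbols without repetition: 8 × 7 × 6 × 5 × 4 = 6720.
Total: 8 × 6720 = 53760.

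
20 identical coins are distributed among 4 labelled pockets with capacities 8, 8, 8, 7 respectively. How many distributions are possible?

By stars and bars, unrestricted non-negative solutions to x_1+…+x_4 = 20 number C(20+3,3) = 1771.
Subtract solutions that violate a single cap (substitute x_i' = x_i − (cap_i+1)): x_1 ≥ 9 gives C(14,3) = 364; x_2 ≥ 9 gives C(14,3) = 364; x_3 ≥ 9 gives C(14,3) = 364; x_4 ≥ 8 gives C(15,3) = 455. Together 1547.
Add back pairs where two caps are both exceeded: 10 + 10 + 20 + 10 + 20 + 20 = 90.
By inclusion–exclusion the count is 1771 − 1547 + 90 = 314.

314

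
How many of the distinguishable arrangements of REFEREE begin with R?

With the first slot taken by R, it remains to arrange the other 6 letters (EFEREE).
Those 6 letters have E appearing 4 times, giving (6)!/(4!) = 30.

30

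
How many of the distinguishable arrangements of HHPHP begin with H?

6

Fix H in the first position and arrange the remaining 4 letters.
Those 4 letters have H appearing twice and P appearing twice, giving (4)!/(2!·2!) = 6.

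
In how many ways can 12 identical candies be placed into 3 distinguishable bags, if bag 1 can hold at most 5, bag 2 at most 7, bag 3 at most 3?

By stars and bars, unrestricted non-negative solutions to x_1+…+x_3 = 12 number C(12+2,2) = 91.
Subtract solutions that violate a single cap (substitute x_i' = x_i − (cap_i+1)): x_1 ≥ 6 gives C(8,2) = 28; x_2 ≥ 8 gives C(6,2) = 15; x_3 ≥ 4 gives C(10,2) = 45. Together 88.
Add back pairs where two caps are both exceeded: 0 + 6 + 1 = 7.
By inclusion–exclusion the count is 91 − 88 + 7 = 10.

10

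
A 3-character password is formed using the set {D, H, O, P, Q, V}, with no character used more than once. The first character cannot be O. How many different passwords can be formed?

The first character has 6−1 = 5 choices (anything except O).
The remaining 2 characters are filled from the other 5 symbols without repetition: 5 × 4 = 20.
Total: 5 × 20 = 100.

100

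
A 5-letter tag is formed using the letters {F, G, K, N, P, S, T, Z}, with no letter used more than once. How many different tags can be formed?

With no repetition, fill the 5 letters in order: 8 choices, then 7, down to 4.
That product is 8 × 7 × 6 × 5 × 4 = 6720.

6720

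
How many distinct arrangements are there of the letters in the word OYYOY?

The 5 letters of OYYOY have repeats: O appearing twice and Y appearing 3 times.
Dividing 5! = 120 by 3!·2! = 12 for the repeated letters gives 10.

10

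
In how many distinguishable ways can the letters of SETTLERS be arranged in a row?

SETTLERS has 8 letters with E appearing twice, S appearing twice, and T appearing twice.
The number of distinct arrangements is 8!/(2!·2!·2!) = 40320/8 = 5040.

5040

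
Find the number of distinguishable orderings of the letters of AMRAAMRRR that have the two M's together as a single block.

280

Treat the 2 copies of M as a single block. The multiset to arrange is then {MM, A, A, A, R, R, R, R}, 8 items in all.
That gives (8)!/(4!·3!) = 280 arrangements.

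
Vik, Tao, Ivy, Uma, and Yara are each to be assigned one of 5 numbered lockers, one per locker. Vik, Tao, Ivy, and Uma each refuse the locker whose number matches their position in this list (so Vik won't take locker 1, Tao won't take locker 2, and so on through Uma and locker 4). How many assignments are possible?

53

Let Aᵢ (for 1 ≤ i ≤ 4) be the placements that put person i in their forbidden locker. Any j of these fix j positions, leaving (5−j)! ways to fill the rest, and there are C(4,j) ways to pick which j.
By inclusion–exclusion, the number of valid placements is Σ_{j=0}^{4} (−1)^j C(4,j)·(5−j)!.
Computing: 120 − 96 + 36 − 8 + 1 = 53.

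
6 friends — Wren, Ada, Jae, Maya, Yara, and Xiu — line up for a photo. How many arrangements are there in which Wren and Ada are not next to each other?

480

There are 6! = 720 arrangements in all. If Wren and Ada are adjacent, merging them into one block gives 2·(5)! = 240 arrangements.
Complementary counting: 720 − 240 = 480.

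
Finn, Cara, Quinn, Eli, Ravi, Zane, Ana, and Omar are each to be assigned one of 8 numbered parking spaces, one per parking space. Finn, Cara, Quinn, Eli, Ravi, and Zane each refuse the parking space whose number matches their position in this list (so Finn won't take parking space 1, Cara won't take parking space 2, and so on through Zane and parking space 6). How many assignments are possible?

18806

Let Aᵢ (for 1 ≤ i ≤ 6) be the placements that put person i in their forbidden parking space. Any j of these fix j positions, leaving (8−j)! ways to fill the rest, and there are C(6,j) ways to pick which j.
By inclusion–exclusion, the number of valid placements is Σ_{j=0}^{6} (−1)^j C(6,j)·(8−j)!.
Computing: 40320 − 30240 + 10800 − 2400 + 360 − 36 + 2 = 18806.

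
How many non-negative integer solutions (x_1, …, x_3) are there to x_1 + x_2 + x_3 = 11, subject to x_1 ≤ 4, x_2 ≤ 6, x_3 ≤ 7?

Without the upper bounds there are C(13,2) = 78 ways to split 11 among 3 variables.
Subtract solutions that violate a single cap (substitute x_i' = x_i − (cap_i+1)): x_1 ≥ 5 gives C(8,2) = 28; x_2 ≥ 7 gives C(6,2) = 15; x_3 ≥ 8 gives C(5,2) = 10. Together 53.
No two caps can be exceeded simultaneously, so the pair terms are all 0.
By inclusion–exclusion the count is 78 − 53 + 0 = 25.

25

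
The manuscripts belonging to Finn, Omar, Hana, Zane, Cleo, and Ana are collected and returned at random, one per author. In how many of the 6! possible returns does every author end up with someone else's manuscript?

This is the derangement count D_6: permutations of 6 items with no fixed point.
By inclusion–exclusion this is Σ_{j=0}^{6} (−1)^j C(6,j)·(6−j)!.
Computing: 720 − 720 + 360 − 120 + 30 − 6 + 1 = 265.

265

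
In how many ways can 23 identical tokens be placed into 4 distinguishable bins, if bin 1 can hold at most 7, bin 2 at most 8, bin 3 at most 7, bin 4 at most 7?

84

Ignoring the caps, the number of non-negative solutions to x_1+…+x_4 = 23 is C(26,3) = 2600.
Subtract solutions that violate a single cap (substitute x_i' = x_i − (cap_i+1)): x_1 ≥ 8 gives C(18,3) = 816; x_2 ≥ 9 gives C(17,3) = 680; x_3 ≥ 8 gives C(18,3) = 816; x_4 ≥ 8 gives C(18,3) = 816. Together 3128.
Add back pairs where two caps are both exceeded: 84 + 120 + 120 + 84 + 84 + 120 = 612.
By inclusion–exclusion the count is 2600 − 3128 + 612 = 84.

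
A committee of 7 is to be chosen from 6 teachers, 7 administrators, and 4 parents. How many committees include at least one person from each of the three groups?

17283

Total 7-person selections from all 17: C(17,7) = 19448.
Selections missing a whole group: no teachers → C(11,7) = 330; no administrators → C(10,7) = 120; no parents → C(13,7) = 1716.
Add back selections omitting two groups (i.e. drawn from a single group): C(6,7) + C(7,7) + C(4,7) = 1.
By inclusion–exclusion: 19448 − 2166 + 1 = 17283.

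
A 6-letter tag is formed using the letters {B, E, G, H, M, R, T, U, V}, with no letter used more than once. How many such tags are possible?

This is a permutation of 6 out of 9: P(9,6) = 9!/3!.
9 × 8 × 7 × 6 × 5 × 4 = 60480.

60480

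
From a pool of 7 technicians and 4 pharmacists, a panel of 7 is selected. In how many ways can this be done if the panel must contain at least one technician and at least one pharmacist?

With no constraint there are C(11,7) = 330 possible selections.
Subtract selections that omit an entire group: no technicians → C(4,7) = 0; no pharmacists → C(7,7) = 1.
Both groups omitted at once is impossible, so 330 − 1 = 329.

329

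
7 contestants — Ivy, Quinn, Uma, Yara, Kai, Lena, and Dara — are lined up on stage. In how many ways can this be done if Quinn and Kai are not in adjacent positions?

3600

Of the 7! = 5040 arrangements, those with Quinn and Kai adjacent number 2 × 6! = 1440 (treat the pair as a block with 2 internal orders).
Complementary counting: 5040 − 1440 = 3600.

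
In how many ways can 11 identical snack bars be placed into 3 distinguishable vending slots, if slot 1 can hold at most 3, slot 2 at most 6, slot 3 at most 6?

14

By stars and bars, unrestricted non-negative solutions to x_1+…+x_3 = 11 number C(11+2,2) = 78.
Subtract solutions that violate a single cap (substitute x_i' = x_i − (cap_i+1)): x_1 ≥ 4 gives C(9,2) = 36; x_2 ≥ 7 gives C(6,2) = 15; x_3 ≥ 7 gives C(6,2) = 15. Together 66.
Add back pairs where two caps are both exceeded: 1 + 1 + 0 = 2.
By inclusion–exclusion the count is 78 − 66 + 2 = 14.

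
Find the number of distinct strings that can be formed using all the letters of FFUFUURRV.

5040

FFUFUURRV has 9 letters with F appearing 3 times, R appearing twice, and U appearing 3 times.
The number of distinct arrangements is 9!/(3!·3!·2!) = 362880/72 = 5040.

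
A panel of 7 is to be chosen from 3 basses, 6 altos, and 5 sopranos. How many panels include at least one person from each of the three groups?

Total 7-person selections from all 14: C(14,7) = 3432.
Selections missing a whole group: no basses → C(11,7) = 330; no altos → C(8,7) = 8; no sopranos → C(9,7) = 36.
Add back selections omitting two groups (i.e. drawn from a single group): C(3,7) + C(6,7) + C(5,7) = 0.
By inclusion–exclusion: 3432 − 374 + 0 = 3058.

3058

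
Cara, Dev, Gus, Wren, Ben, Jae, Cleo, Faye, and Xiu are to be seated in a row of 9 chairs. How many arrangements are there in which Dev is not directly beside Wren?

282240

There are 9! = 362880 arrangements in all. If Dev and Wren are adjacent, merging them into one block gives 2·(8)! = 80640 arrangements.
So 362880 − 80640 = 282240 arrangements keep them apart.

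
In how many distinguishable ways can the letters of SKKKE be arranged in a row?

The 5 letters of SKKKE have repeats: K appearing 3 times.
So there are 5! / (3!) = 20 distinguishable arrangements.

20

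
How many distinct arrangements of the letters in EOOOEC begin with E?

Fix E in the first position and arrange the remaining 5 letters.
Those 5 letters have O appearing 3 times, giving (5)!/(3!) = 20.

20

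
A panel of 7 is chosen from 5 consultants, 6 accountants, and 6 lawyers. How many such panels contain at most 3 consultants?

18282

Split by how many consultants are chosen (0 through 3).
Sum: C(5,0)·C(12,7) + C(5,1)·C(12,6) + C(5,2)·C(12,5) + C(5,3)·C(12,4) = 792 + 4620 + 7920 + 4950 = 18282.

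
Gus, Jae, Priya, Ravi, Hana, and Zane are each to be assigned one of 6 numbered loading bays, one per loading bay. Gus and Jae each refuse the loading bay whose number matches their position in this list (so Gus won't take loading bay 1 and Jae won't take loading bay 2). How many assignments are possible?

504

Let Aᵢ (for i ∈ {1, 2}) be the placements that put person i in their forbidden loading bay. Any j of these fix j positions, leaving (6−j)! ways to fill the rest, and there are C(2,j) ways to pick which j.
By inclusion–exclusion, the number of valid placements is Σ_{j=0}^{2} (−1)^j C(2,j)·(6−j)!.
Computing: 720 − 240 + 24 = 504.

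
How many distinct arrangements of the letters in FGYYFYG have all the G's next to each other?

Treat the 2 copies of G as a single block. The multiset to arrange is then {GG, F, F, Y, Y, Y}, 6 items in all.
That gives (6)!/(3!·2!) = 60 arrangements.

60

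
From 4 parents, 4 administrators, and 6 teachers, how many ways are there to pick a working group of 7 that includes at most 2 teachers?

1016

Split by how many teachers are chosen (0 through 2).
Sum: C(6,0)·C(8,7) + C(6,1)·C(8,6) + C(6,2)·C(8,5) = 8 + 168 + 840 = 1016.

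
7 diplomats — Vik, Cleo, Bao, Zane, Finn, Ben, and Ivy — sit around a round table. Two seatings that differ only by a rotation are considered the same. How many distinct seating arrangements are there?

Seat Vik anywhere (absorbing the rotational symmetry), then permute the other 6: (6)! = 720.

720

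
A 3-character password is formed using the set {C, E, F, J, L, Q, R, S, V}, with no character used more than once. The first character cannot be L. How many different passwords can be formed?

448

The first character has 9−1 = 8 choices (anything except L).
The remaining 2 characters are filled from the other 8 symbols without repetition: 8 × 7 = 56.
Total: 8 × 56 = 448.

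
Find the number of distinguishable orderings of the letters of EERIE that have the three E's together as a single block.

Treat the 3 copies of E as a single block. The multiset to arrange is then {EEE, I, R}, 3 items in all.
All 3 items are distinct, so there are (3)! = 6 arrangements.

6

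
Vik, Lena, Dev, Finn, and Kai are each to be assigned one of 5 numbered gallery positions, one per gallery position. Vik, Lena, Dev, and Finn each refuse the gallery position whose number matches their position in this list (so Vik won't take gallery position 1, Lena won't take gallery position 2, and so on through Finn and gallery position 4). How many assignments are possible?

53

Let Aᵢ (for 1 ≤ i ≤ 4) be the placements that put person i in their forbidden gallery position. Any j of these fix j positions, leaving (5−j)! ways to fill the rest, and there are C(4,j) ways to pick which j.
By inclusion–exclusion, the number of valid placements is Σ_{j=0}^{4} (−1)^j C(4,j)·(5−j)!.
Computing: 120 − 96 + 36 − 8 + 1 = 53.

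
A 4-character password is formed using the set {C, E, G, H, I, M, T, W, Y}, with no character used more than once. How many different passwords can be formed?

Choose and order 4 of the 9 symbols: the first character has 9 options, the next 8, then 7, 6.
That product is 9 × 8 × 7 × 6 = 3024.

3024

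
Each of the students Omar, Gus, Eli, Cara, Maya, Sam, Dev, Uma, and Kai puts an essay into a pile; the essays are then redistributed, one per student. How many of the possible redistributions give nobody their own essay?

133496

Count assignments avoiding every fixed point. For any j of the 9 students fixed to their own essay, the other 9−j can be arranged in (9−j)! ways.
By inclusion–exclusion this is Σ_{j=0}^{9} (−1)^j C(9,j)·(9−j)!.
Computing: 362880 − 362880 + 181440 − 60480 + 15120 − 3024 + 504 − 72 + 9 − 1 = 133496.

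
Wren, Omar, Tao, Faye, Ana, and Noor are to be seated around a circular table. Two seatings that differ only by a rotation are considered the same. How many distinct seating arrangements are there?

120

Fix one person's seat to break rotational symmetry; the remaining 5 people can be arranged in (5)! = 120 ways.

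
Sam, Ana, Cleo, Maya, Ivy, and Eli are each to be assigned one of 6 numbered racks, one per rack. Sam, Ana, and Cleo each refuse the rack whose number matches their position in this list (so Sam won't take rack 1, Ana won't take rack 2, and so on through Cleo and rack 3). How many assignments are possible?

Let Aᵢ (for i ∈ {1, 2, 3}) be the placements that put person i in their forbidden rack. Any j of these fix j positions, leaving (6−j)! ways to fill the rest, and there are C(3,j) ways to pick which j.
By inclusion–exclusion, the number of valid placements is Σ_{j=0}^{3} (−1)^j C(3,j)·(6−j)!.
Computing: 720 − 360 + 72 − 6 = 426.

426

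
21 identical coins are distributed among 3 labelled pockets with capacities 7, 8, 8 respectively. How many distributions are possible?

6

By stars and bars, unrestricted non-negative solutions to x_1+…+x_3 = 21 number C(21+2,2) = 253.
Subtract solutions that violate a single cap (substitute x_i' = x_i − (cap_i+1)): x_1 ≥ 8 gives C(15,2) = 105; x_2 ≥ 9 gives C(14,2) = 91; x_3 ≥ 9 gives C(14,2) = 91. Together 287.
Add back pairs where two caps are both exceeded: 15 + 15 + 10 = 40.
By inclusion–exclusion the count is 253 − 287 + 40 = 6.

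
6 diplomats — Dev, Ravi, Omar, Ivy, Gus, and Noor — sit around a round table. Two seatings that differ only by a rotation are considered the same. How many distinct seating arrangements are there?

120

Fix one person's seat to break rotational symmetry; the remaining 5 people can be arranged in (5)! = 120 ways.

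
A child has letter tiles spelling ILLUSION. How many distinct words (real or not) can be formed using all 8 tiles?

Letter multiplicities in ILLUSION: I×2, L×2, N×1, O×1, S×1, U×1.
Dividing 8! = 40320 by 2!·2! = 4 for the repeated letters gives 10080.

10080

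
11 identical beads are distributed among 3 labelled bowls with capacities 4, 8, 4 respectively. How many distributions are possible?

By stars and bars, unrestricted non-negative solutions to x_1+…+x_3 = 11 number C(11+2,2) = 78.
Subtract solutions that violate a single cap (substitute x_i' = x_i − (cap_i+1)): x_1 ≥ 5 gives C(8,2) = 28; x_2 ≥ 9 gives C(4,2) = 6; x_3 ≥ 5 gives C(8,2) = 28. Together 62.
Add back pairs where two caps are both exceeded: 0 + 3 + 0 = 3.
By inclusion–exclusion the count is 78 − 62 + 3 = 19.

19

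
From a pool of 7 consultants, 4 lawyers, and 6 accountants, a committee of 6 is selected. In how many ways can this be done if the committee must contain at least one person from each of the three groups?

9996

Total 6-person selections from all 17: C(17,6) = 12376.
Selections missing a whole group: no consultants → C(10,6) = 210; no lawyers → C(13,6) = 1716; no accountants → C(11,6) = 462.
Add back selections omitting two groups (i.e. drawn from a single group): C(7,6) + C(4,6) + C(6,6) = 8.
By inclusion–exclusion: 12376 − 2388 + 8 = 9996.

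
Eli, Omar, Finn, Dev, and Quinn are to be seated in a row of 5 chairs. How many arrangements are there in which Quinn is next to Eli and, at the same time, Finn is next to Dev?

Treat {Quinn,Eli} as one block (2 orders) and {Finn,Dev} as another (2 orders).
That leaves 3 units to arrange: 2 × 2 × 3! = 4 × 6 = 24.

24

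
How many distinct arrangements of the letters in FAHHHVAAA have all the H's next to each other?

210

Treat the 3 copies of H as a single block. The multiset to arrange is then {HHH, A, A, A, A, F, V}, 7 items in all.
That gives (7)!/(4!) = 210 arrangements.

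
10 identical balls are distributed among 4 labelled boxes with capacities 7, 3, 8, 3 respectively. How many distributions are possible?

Without the upper bounds there are C(13,3) = 286 ways to split 10 among 4 boxes.
Subtract solutions that violate a single cap (substitute x_i' = x_i − (cap_i+1)): x_1 ≥ 8 gives C(5,3) = 10; x_2 ≥ 4 gives C(9,3) = 84; x_3 ≥ 9 gives C(4,3) = 4; x_4 ≥ 4 gives C(9,3) = 84. Together 182.
Add back pairs where two caps are both exceeded: 0 + 0 + 0 + 0 + 10 + 0 = 10.
By inclusion–exclusion the count is 286 − 182 + 10 = 114.

114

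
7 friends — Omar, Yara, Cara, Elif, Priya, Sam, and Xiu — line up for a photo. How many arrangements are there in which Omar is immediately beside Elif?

Place the 5 others and the Omar-Elif pair as 6 objects in a line; the pair has 2 internal arrangements.
So the count is 2·(6)! = 1440.

1440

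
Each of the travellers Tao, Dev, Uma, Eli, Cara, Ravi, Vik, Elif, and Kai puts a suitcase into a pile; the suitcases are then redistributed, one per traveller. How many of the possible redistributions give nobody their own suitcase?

133496

This is the derangement count D_9: permutations of 9 items with no fixed point.
By inclusion–exclusion this is Σ_{j=0}^{9} (−1)^j C(9,j)·(9−j)!.
Computing: 362880 − 362880 + 181440 − 60480 + 15120 − 3024 + 504 − 72 + 9 − 1 = 133496.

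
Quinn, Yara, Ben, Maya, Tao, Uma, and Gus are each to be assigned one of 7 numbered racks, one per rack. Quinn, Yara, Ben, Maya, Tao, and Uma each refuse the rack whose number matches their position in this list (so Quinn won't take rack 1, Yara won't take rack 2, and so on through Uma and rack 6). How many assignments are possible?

2119

Let Aᵢ (for 1 ≤ i ≤ 6) be the placements that put person i in their forbidden rack. Any j of these fix j positions, leaving (7−j)! ways to fill the rest, and there are C(6,j) ways to pick which j.
By inclusion–exclusion, the number of valid placements is Σ_{j=0}^{6} (−1)^j C(6,j)·(7−j)!.
Computing: 5040 − 4320 + 1800 − 480 + 90 − 12 + 1 = 2119.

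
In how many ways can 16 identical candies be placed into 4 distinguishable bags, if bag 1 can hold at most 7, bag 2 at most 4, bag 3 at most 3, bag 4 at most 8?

Without the upper bounds there are C(19,3) = 969 ways to split 16 among 4 bags.
Subtract solutions that violate a single cap (substitute x_i' = x_i − (cap_i+1)): x_1 ≥ 8 gives C(11,3) = 165; x_2 ≥ 5 gives C(14,3) = 364; x_3 ≥ 4 gives C(15,3) = 455; x_4 ≥ 9 gives C(10,3) = 120. Together 1104.
Add back pairs where two caps are both exceeded: 20 + 35 + 0 + 120 + 10 + 20 = 205.
By inclusion–exclusion the count is 969 − 1104 + 205 = 70.

70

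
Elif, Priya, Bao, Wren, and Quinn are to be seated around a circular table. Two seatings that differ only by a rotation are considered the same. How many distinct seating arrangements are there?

24

Seat Elif anywhere (absorbing the rotational symmetry), then permute the other 4: (4)! = 24.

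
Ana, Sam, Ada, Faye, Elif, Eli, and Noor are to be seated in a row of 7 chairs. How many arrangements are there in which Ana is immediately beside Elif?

Treat {Ana, Elif} as a single unit. There are 6 units to order, and the pair itself can be ordered 2 ways.
That gives 2 × 6! = 2 × 720 = 1440.

1440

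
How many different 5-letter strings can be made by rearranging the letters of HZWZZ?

20

Letter multiplicities in HZWZZ: H×1, W×1, Z×3.
The number of distinct arrangements is 5!/(3!) = 120/6 = 20.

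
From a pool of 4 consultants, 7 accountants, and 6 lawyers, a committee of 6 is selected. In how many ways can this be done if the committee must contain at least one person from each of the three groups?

Unrestricted: C(17,6) = 12376 ways to pick any 6 of the 17.
Subtract selections that omit an entire group: no consultants → C(13,6) = 1716; no accountants → C(10,6) = 210; no lawyers → C(11,6) = 462.
Add back selections omitting two groups (i.e. drawn from a single group): C(4,6) + C(7,6) + C(6,6) = 8.
By inclusion–exclusion: 12376 − 2388 + 8 = 9996.

9996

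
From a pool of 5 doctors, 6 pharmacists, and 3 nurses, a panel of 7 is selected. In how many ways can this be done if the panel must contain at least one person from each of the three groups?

Unrestricted: C(14,7) = 3432 ways to pick any 7 of the 14.
Subtract selections that omit an entire group: no doctors → C(9,7) = 36; no pharmacists → C(8,7) = 8; no nurses → C(11,7) = 330.
Add back selections omitting two groups (i.e. drawn from a single group): C(5,7) + C(6,7) + C(3,7) = 0.
By inclusion–exclusion: 3432 − 374 + 0 = 3058.

3058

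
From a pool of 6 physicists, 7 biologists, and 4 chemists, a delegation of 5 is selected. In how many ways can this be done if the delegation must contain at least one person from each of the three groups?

4214

With no constraint there are C(17,5) = 6188 possible selections.
Selections missing a whole group: no physicists → C(11,5) = 462; no biologists → C(10,5) = 252; no chemists → C(13,5) = 1287.
Add back selections omitting two groups (i.e. drawn from a single group): C(6,5) + C(7,5) + C(4,5) = 27.
By inclusion–exclusion: 6188 − 2001 + 27 = 4214.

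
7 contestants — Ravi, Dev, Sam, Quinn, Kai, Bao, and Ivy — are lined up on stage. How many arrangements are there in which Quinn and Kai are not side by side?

3600

Of the 7! = 5040 arrangements, those with Quinn and Kai adjacent number 2 × 6! = 1440 (treat the pair as a block with 2 internal orders).
Complementary counting: 5040 − 1440 = 3600.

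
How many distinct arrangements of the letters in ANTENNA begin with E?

60

Fix E in the first position and arrange the remaining 6 letters.
Those 6 letters have A appearing twice and N appearing 3 times, giving (6)!/(3!·2!) = 60.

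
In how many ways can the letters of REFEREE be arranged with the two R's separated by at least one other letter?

75

Total arrangements of REFEREE: 7!/(4!·2!) = 105.
If the two R's are adjacent, glue them into one block, leaving 6 items to arrange: (6)!/(4!) = 30 ways.
Subtracting, 105 − 30 = 75 arrangements keep the R's apart.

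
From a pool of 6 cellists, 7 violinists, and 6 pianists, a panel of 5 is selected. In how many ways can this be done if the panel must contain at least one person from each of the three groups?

With no constraint there are C(19,5) = 11628 possible selections.
Selections missing a whole group: no cellists → C(13,5) = 1287; no violinists → C(12,5) = 792; no pianists → C(13,5) = 1287.
Add back selections omitting two groups (i.e. drawn from a single group): C(6,5) + C(7,5) + C(6,5) = 33.
By inclusion–exclusion: 11628 − 3366 + 33 = 8295.

8295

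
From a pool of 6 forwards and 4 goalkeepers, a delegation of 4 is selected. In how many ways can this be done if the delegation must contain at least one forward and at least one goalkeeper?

Unrestricted: C(10,4) = 210 ways to pick any 4 of the 10.
Subtract selections that omit an entire group: no forwards → C(4,4) = 1; no goalkeepers → C(6,4) = 15.
Both groups omitted at once is impossible, so 210 − 16 = 194.

194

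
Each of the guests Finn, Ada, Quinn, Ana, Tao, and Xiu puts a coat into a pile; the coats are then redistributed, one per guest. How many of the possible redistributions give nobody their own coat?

265

Count assignments avoiding every fixed point. For any j of the 6 guests fixed to their own coat, the other 6−j can be arranged in (6−j)! ways.
By inclusion–exclusion this is Σ_{j=0}^{6} (−1)^j C(6,j)·(6−j)!.
Computing: 720 − 720 + 360 − 120 + 30 − 6 + 1 = 265.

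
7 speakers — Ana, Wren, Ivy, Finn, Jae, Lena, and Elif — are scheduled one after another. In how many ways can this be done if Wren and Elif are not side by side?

There are 7! = 5040 arrangements in all. If Wren and Elif are adjacent, merging them into one block gives 2·(6)! = 1440 arrangements.
Complementary counting: 5040 − 1440 = 3600.

3600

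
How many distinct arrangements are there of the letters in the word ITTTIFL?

420

The 7 letters of ITTTIFL have repeats: I appearing twice and T appearing 3 times.
Dividing 7! = 5040 by 3!·2! = 12 for the repeated letters gives 420.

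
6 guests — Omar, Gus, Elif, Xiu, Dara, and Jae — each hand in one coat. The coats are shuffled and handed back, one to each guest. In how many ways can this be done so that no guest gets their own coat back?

Let Aᵢ be the assignments in which guest i gets their own coat. We want the size of the complement of A₁∪…∪A_6.
By inclusion–exclusion this is Σ_{j=0}^{6} (−1)^j C(6,j)·(6−j)!.
Computing: 720 − 720 + 360 − 120 + 30 − 6 + 1 = 265.

265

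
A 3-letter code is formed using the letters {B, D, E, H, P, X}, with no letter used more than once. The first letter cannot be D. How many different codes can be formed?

The first letter has 6−1 = 5 choices (anything except D).
The remaining 2 letters are filled from the other 5 symbols without repetition: 5 × 4 = 20.
Total: 5 × 20 = 100.

100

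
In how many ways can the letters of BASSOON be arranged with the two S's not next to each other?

900

Total arrangements of BASSOON: 7!/(2!·2!) = 1260.
Arrangements with the S's together: treat SS as one letter, giving (6)!/(2!) = 360.
Subtracting, 1260 − 360 = 900 arrangements keep the S's apart.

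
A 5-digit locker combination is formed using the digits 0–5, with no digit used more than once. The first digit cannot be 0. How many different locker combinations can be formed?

600

The first digit has 6−1 = 5 choices (anything except 0).
The remaining 4 digits are filled from the other 5 symbols without repetition: 5 × 4 × 3 × 2 = 120.
Total: 5 × 120 = 600.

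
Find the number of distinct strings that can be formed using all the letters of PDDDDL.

Letter multiplicities in PDDDDL: D×4, L×1, P×1.
The number of distinct arrangements is 6!/(4!) = 720/24 = 30.

30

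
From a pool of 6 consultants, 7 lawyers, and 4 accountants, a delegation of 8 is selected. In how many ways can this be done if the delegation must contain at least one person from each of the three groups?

Unrestricted: C(17,8) = 24310 ways to pick any 8 of the 17.
Selections missing a whole group: no consultants → C(11,8) = 165; no lawyers → C(10,8) = 45; no accountants → C(13,8) = 1287.
Add back selections omitting two groups (i.e. drawn from a single group): C(6,8) + C(7,8) + C(4,8) = 0.
By inclusion–exclusion: 24310 − 1497 + 0 = 22813.

22813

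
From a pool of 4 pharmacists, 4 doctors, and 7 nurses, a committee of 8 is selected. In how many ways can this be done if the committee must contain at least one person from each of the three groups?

6104

Total 8-person selections from all 15: C(15,8) = 6435.
Selections missing a whole group: no pharmacists → C(11,8) = 165; no doctors → C(11,8) = 165; no nurses → C(8,8) = 1.
Add back selections omitting two groups (i.e. drawn from a single group): C(4,8) + C(4,8) + C(7,8) = 0.
By inclusion–exclusion: 6435 − 331 + 0 = 6104.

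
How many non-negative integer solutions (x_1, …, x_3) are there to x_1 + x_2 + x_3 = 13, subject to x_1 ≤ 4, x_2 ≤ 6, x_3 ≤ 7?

15

Ignoring the caps, the number of non-negative solutions to x_1+…+x_3 = 13 is C(15,2) = 105.
Subtract solutions that violate a single cap (substitute x_i' = x_i − (cap_i+1)): x_1 ≥ 5 gives C(10,2) = 45; x_2 ≥ 7 gives C(8,2) = 28; x_3 ≥ 8 gives C(7,2) = 21. Together 94.
Add back pairs where two caps are both exceeded: 3 + 1 + 0 = 4.
By inclusion–exclusion the count is 105 − 94 + 4 = 15.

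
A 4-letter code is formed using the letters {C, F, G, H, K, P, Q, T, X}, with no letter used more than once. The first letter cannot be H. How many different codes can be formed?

The first letter has 9−1 = 8 choices (anything except H).
The remaining 3 letters are filled from the other 8 symbols without repetition: 8 × 7 × 6 = 336.
Total: 8 × 336 = 2688.

2688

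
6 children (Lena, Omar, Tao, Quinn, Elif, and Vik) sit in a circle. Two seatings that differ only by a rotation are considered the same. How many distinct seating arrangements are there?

Seat Lena anywhere (absorbing the rotational symmetry), then permute the other 5: (5)! = 120.

120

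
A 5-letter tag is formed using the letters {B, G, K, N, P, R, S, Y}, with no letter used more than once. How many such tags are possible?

This is a permutation of 5 out of 8: P(8,5) = 8!/3!.
8 × 7 × 6 × 5 × 4 = 6720.

6720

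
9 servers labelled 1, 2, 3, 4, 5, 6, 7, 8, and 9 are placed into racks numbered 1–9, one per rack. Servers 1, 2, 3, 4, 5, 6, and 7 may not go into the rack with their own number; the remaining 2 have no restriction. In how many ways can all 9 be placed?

165016

Let Aᵢ (for 1 ≤ i ≤ 7) be the placements that put server i in its forbidden rack. Any j of these fix j positions, leaving (9−j)! ways to fill the rest, and there are C(7,j) ways to pick which j.
By inclusion–exclusion, the number of valid placements is Σ_{j=0}^{7} (−1)^j C(7,j)·(9−j)!.
Computing: 362880 − 282240 + 105840 − 25200 + 4200 − 504 + 42 − 2 = 165016.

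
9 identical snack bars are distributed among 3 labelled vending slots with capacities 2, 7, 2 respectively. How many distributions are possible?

Without the upper bounds there are C(11,2) = 55 ways to split 9 among 3 vending slots.
Subtract solutions that violate a single cap (substitute x_i' = x_i − (cap_i+1)): x_1 ≥ 3 gives C(8,2) = 28; x_2 ≥ 8 gives C(3,2) = 3; x_3 ≥ 3 gives C(8,2) = 28. Together 59.
Add back pairs where two caps are both exceeded: 0 + 10 + 0 = 10.
By inclusion–exclusion the count is 55 − 59 + 10 = 6.

6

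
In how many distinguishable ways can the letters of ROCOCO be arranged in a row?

60

Letter multiplicities in ROCOCO: C×2, O×3, R×1.
The number of distinct arrangements is 6!/(3!·2!) = 720/12 = 60.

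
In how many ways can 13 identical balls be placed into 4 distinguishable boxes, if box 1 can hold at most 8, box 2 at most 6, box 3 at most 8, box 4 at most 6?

By stars and bars, unrestricted non-negative solutions to x_1+…+x_4 = 13 number C(13+3,3) = 560.
Subtract solutions that violate a single cap (substitute x_i' = x_i − (cap_i+1)): x_1 ≥ 9 gives C(7,3) = 35; x_2 ≥ 7 gives C(9,3) = 84; x_3 ≥ 9 gives C(7,3) = 35; x_4 ≥ 7 gives C(9,3) = 84. Together 238.
No two caps can be exceeded simultaneously, so the pair terms are all 0.
By inclusion–exclusion the count is 560 − 238 + 0 = 322.

322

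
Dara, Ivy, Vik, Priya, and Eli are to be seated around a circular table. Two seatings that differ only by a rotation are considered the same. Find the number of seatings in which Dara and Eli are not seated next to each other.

Without the restriction there are (4)! = 24 seatings.
Those with Dara next to Eli: fuse the pair into one unit and seat 4 units around a circle — 2·(3)! = 12.
Subtracting, 24 − 12 = 12.

12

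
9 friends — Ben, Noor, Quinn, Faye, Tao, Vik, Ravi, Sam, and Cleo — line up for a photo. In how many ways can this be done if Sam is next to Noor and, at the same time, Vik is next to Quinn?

20160

Treat {Sam,Noor} as one block (2 orders) and {Vik,Quinn} as another (2 orders).
That leaves 7 units to arrange: 2 × 2 × 7! = 4 × 5040 = 20160.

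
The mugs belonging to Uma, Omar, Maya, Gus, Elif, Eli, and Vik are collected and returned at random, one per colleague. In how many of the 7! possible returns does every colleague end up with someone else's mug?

1854

Let Aᵢ be the assignments in which colleague i gets their own mug. We want the size of the complement of A₁∪…∪A_7.
By inclusion–exclusion this is Σ_{j=0}^{7} (−1)^j C(7,j)·(7−j)!.
Computing: 5040 − 5040 + 2520 − 840 + 210 − 42 + 7 − 1 = 1854.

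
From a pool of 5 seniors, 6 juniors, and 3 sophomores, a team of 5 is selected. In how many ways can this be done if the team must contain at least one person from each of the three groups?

With no constraint there are C(14,5) = 2002 possible selections.
Selections missing a whole group: no seniors → C(9,5) = 126; no juniors → C(8,5) = 56; no sophomores → C(11,5) = 462.
Add back selections omitting two groups (i.e. drawn from a single group): C(5,5) + C(6,5) + C(3,5) = 7.
By inclusion–exclusion: 2002 − 644 + 7 = 1365.

1365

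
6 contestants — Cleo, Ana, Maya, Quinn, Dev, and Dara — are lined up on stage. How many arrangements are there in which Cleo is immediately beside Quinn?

240

Treat {Cleo, Quinn} as a single unit. There are 5 units to order, and the pair itself can be ordered 2 ways.
That gives 2 × 5! = 2 × 120 = 240.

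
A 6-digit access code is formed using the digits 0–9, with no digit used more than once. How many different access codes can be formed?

This is a permutation of 6 out of 10: P(10,6) = 10!/4!.
That product is 10 × 9 × 8 × 7 × 6 × 5 = 151200.

151200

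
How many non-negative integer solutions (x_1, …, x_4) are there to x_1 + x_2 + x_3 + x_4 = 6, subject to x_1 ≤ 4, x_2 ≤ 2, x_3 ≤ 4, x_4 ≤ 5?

By stars and bars, unrestricted non-negative solutions to x_1+…+x_4 = 6 number C(6+3,3) = 84.
Subtract solutions that violate a single cap (substitute x_i' = x_i − (cap_i+1)): x_1 ≥ 5 gives C(4,3) = 4; x_2 ≥ 3 gives C(6,3) = 20; x_3 ≥ 5 gives C(4,3) = 4; x_4 ≥ 6 gives C(3,3) = 1. Together 29.
No two caps can be exceeded simultaneously, so the pair terms are all 0.
By inclusion–exclusion the count is 84 − 29 + 0 = 55.

55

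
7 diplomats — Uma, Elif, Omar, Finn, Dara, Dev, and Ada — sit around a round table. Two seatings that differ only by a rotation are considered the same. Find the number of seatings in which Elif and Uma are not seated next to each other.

All circular seatings of 7 people number (6)! = 720.
Seatings with Elif beside Uma: treat them as a block with 2 internal orders, giving 2 × (5)! = 240.
Subtracting, 720 − 240 = 480.

480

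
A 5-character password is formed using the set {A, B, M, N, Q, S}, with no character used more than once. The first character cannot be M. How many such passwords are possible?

The first character has 6−1 = 5 choices (anything except M).
The remaining 4 characters are filled from the other 5 symbols without repetition: 5 × 4 × 3 × 2 = 120.
Total: 5 × 120 = 600.

600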